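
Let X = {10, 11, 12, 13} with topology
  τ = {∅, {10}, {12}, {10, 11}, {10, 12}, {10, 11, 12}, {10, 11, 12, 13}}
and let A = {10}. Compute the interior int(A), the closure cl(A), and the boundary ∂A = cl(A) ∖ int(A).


int(A) = {10}, cl(A) = {10, 11, 13}, ∂A = {11, 13}.

Closed sets in (X, τ) are complements of opens:
  closed(X, τ) = {∅, {13}, {11, 13}, {12, 13}, {10, 11, 13}, {11, 12, 13}, {10, 11, 12, 13}}.
int(A) = ⋃ {U ∈ τ : U ⊆ A}. Opens contained in A: ∅, {10}.
Taking the union of these: int(A) = {10}.
cl(A) = ⋂ {C closed : A ⊆ C}. Closed sets containing A: {10, 11, 13}, {10, 11, 12, 13}.
Intersecting these: cl(A) = {10, 11, 13}.
∂A = cl(A) ∖ int(A) = {10, 11, 13} ∖ {10} = {11, 13}.


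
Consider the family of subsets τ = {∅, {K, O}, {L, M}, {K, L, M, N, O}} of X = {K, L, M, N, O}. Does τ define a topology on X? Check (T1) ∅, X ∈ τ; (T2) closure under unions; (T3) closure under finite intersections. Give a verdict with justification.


τ is NOT a topology on X.

Axiom (T1): ∅ ∈ τ? Yes; X ∈ τ? Yes.
Axiom (T2/T3): check pairwise unions and intersections of members of τ.
Counterexample for (T2): {K, O} ∪ {L, M} = {K, L, M, O} ∉ τ. Therefore τ is NOT a topology.


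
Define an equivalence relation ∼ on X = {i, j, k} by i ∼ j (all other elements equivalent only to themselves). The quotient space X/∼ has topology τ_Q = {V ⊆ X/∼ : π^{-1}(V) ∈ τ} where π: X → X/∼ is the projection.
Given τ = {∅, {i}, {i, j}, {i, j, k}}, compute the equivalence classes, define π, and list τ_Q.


X/∼ = {[i=j], [k]}; |τ_Q| = 3.

Equivalence classes: [i=j], [k].
Quotient map π: X → X/∼ sends i ↦ [i=j], j ↦ [i=j], k ↦ [k].
For each subset V ⊆ X/∼, compute π^{-1}(V) ⊆ X and check whether π^{-1}(V) ∈ τ. V is open in τ_Q iff π^{-1}(V) ∈ τ.
  V = {}: π^{-1}(V) = ∅ ∈ τ ✓.
  V = {[i=j]}: π^{-1}(V) = {i, j} ∈ τ ✓.
  V = {[k]}: π^{-1}(V) = {k} ∉ τ ✗.
  V = {[i=j], [k]}: π^{-1}(V) = {i, j, k} ∈ τ ✓.
Open sets in the quotient: τ_Q = {{}, {[i=j]}, {[i=j], [k]}} (3 elements).


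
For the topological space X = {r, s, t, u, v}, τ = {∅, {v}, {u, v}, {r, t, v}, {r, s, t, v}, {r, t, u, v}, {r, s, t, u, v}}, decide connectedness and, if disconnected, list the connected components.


(X, τ) is connected.

Find clopen sets (U ∈ τ with X ∖ U ∈ τ):
  U = ∅, X ∖ U = {r, s, t, u, v} — both open, so U is clopen.
  U = {r, s, t, u, v}, X ∖ U = ∅ — both open, so U is clopen.
Only trivial clopens (∅ and X) exist, so (X, τ) is connected.
Compute connected components by grouping points that agree on all clopens:
  component: {r, s, t, u, v}


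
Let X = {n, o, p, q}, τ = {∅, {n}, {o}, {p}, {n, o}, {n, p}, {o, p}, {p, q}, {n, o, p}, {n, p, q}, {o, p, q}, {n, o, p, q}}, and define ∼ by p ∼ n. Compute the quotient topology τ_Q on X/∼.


X/∼ = {[n=p], [o], [q]}; |τ_Q| = 6.

Equivalence classes: [n=p], [o], [q].
Quotient map π: X → X/∼ sends n ↦ [n=p], o ↦ [o], p ↦ [n=p], q ↦ [q].
For each subset V ⊆ X/∼, compute π^{-1}(V) ⊆ X and check whether π^{-1}(V) ∈ τ. V is open in τ_Q iff π^{-1}(V) ∈ τ.
  V = {}: π^{-1}(V) = ∅ ∈ τ ✓.
  V = {[n=p]}: π^{-1}(V) = {n, p} ∈ τ ✓.
  V = {[o]}: π^{-1}(V) = {o} ∈ τ ✓.
  V = {[n=p], [o]}: π^{-1}(V) = {n, o, p} ∈ τ ✓.
  V = {[q]}: π^{-1}(V) = {q} ∉ τ ✗.
  V = {[n=p], [q]}: π^{-1}(V) = {n, p, q} ∈ τ ✓.
  V = {[o], [q]}: π^{-1}(V) = {o, q} ∉ τ ✗.
  V = {[n=p], [o], [q]}: π^{-1}(V) = {n, o, p, q} ∈ τ ✓.
Open sets in the quotient: τ_Q = {{}, {[n=p]}, {[o]}, {[n=p], [o]}, {[n=p], [q]}, {[n=p], [o], [q]}} (6 elements).


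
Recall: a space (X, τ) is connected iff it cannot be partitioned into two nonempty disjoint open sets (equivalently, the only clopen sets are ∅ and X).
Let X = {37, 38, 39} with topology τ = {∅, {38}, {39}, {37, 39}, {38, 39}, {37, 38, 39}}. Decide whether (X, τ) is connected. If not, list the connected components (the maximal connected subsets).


(X, τ) is disconnected; components = [{38}, {37, 39}].

Find clopen sets (U ∈ τ with X ∖ U ∈ τ):
  U = ∅, X ∖ U = {37, 38, 39} — both open, so U is clopen.
  U = {38}, X ∖ U = {37, 39} — both open, so U is clopen.
  U = {37, 39}, X ∖ U = {38} — both open, so U is clopen.
  U = {37, 38, 39}, X ∖ U = ∅ — both open, so U is clopen.
Nontrivial clopen(s) exist: e.g. {37, 39}. So (X, τ) is disconnected.
Compute connected components by grouping points that agree on all clopens:
  component: {38}
  component: {37, 39}


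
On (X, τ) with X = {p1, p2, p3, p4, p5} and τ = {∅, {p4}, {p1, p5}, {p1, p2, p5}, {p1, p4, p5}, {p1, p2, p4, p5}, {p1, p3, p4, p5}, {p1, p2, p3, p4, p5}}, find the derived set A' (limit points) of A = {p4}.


A' = {p3}

For each x ∈ X, list the open sets U ∈ τ with x ∈ U, then check whether U ∩ (A ∖ {x}) ≠ ∅ for every such U.
  x = p1: open {p1, p5} ∋ x has {p1, p5} ∩ (A ∖ {p1}) = ∅, so x is NOT a limit point.
  x = p2: open {p1, p2, p5} ∋ x has {p1, p2, p5} ∩ (A ∖ {p2}) = ∅, so x is NOT a limit point.
  x = p3: opens ∋ x are {p1, p3, p4, p5}, {p1, p2, p3, p4, p5}; each meets A ∖ {p3}, so x IS a limit point.
  x = p4: open {p4} ∋ x has {p4} ∩ (A ∖ {p4}) = ∅, so x is NOT a limit point.
  x = p5: open {p1, p5} ∋ x has {p1, p5} ∩ (A ∖ {p5}) = ∅, so x is NOT a limit point.
Collecting: A' = {p3}.


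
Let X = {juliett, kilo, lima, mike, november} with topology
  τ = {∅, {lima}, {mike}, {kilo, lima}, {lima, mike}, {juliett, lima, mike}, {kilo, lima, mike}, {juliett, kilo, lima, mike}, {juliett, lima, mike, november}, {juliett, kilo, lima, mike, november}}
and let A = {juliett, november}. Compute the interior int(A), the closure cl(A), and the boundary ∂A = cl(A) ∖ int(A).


int(A) = ∅, cl(A) = {juliett, november}, ∂A = {juliett, november}.

Closed sets in (X, τ) are complements of opens:
  closed(X, τ) = {∅, {kilo}, {november}, {juliett, november}, {kilo, november}, {juliett, kilo, november}, {juliett, mike, november}, {juliett, kilo, lima, november}, {juliett, kilo, mike, november}, {juliett, kilo, lima, mike, november}}.
int(A) = ⋃ {U ∈ τ : U ⊆ A}. Opens contained in A: ∅.
Taking the union of these: int(A) = ∅.
cl(A) = ⋂ {C closed : A ⊆ C}. Closed sets containing A: {juliett, november}, {juliett, kilo, november}, {juliett, mike, november}, {juliett, kilo, lima, november}, {juliett, kilo, mike, november}, {juliett, kilo, lima, mike, november}.
Intersecting these: cl(A) = {juliett, november}.
∂A = cl(A) ∖ int(A) = {juliett, november} ∖ ∅ = {juliett, november}.


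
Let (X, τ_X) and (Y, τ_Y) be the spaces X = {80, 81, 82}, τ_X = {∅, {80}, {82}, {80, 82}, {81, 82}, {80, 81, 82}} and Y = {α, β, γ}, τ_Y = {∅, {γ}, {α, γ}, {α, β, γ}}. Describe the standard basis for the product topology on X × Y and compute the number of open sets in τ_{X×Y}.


Basis B = {∅ × ∅, {80} × {γ}, {82} × {γ}, {80} × {α, γ}, {80, 82} × {γ}, {81, 82} × {γ}, {82} × {α, γ}, {80} × {α, β, γ}, {80, 81, 82} × {γ}, {82} × {α, β, γ}, {80, 82} × {α, γ}, {81, 82} × {α, γ}, {80, 82} × {α, β, γ}, {80, 81, 82} × {α, γ}, {81, 82} × {α, β, γ}, {80, 81, 82} × {α, β, γ}}; |τ_{X×Y}| = 40.

Enumerate products U × V with U ∈ τ_X, V ∈ τ_Y (deduplicated):
  ∅ × ∅ = {} (∅)
  {80} × {γ} = {(80,γ)}
  {82} × {γ} = {(82,γ)}
  {80} × {α, γ} = {(80,α), (80,γ)}
  {80, 82} × {γ} = {(80,γ), (82,γ)}
  {81, 82} × {γ} = {(81,γ), (82,γ)}
  {82} × {α, γ} = {(82,α), (82,γ)}
  {80} × {α, β, γ} = {(80,α), (80,β), (80,γ)}
  {80, 81, 82} × {γ} = {(80,γ), (81,γ), (82,γ)}
  {82} × {α, β, γ} = {(82,α), (82,β), (82,γ)}
  {80, 82} × {α, γ} = {(80,α), (80,γ), (82,α), (82,γ)}
  {81, 82} × {α, γ} = {(81,α), (81,γ), (82,α), (82,γ)}
  {80, 82} × {α, β, γ} = {(80,α), (80,β), (80,γ), (82,α), (82,β), (82,γ)}
  {80, 81, 82} × {α, γ} = {(80,α), (80,γ), (81,α), (81,γ), (82,α), (82,γ)}
  {81, 82} × {α, β, γ} = {(81,α), (81,β), (81,γ), (82,α), (82,β), (82,γ)}
  {80, 81, 82} × {α, β, γ} = {(80,α), (80,β), (80,γ), (81,α), (81,β), (81,γ), (82,α), (82,β), (82,γ)}
These 16 distinct sets form the basis B.
Close under arbitrary unions to get τ_{X×Y}; counting gives |τ_{X×Y}| = 40.


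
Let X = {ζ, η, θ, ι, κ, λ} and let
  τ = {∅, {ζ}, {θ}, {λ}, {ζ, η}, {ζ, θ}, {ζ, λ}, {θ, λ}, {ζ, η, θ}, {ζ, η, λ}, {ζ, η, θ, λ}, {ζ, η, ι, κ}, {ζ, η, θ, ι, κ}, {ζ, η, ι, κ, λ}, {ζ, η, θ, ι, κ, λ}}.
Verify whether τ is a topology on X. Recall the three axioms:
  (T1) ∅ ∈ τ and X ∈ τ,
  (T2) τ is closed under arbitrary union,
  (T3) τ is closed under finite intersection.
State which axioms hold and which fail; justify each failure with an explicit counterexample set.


τ is NOT a topology on X.

Axiom (T1): ∅ ∈ τ? Yes; X ∈ τ? Yes.
Axiom (T2/T3): check pairwise unions and intersections of members of τ.
Counterexample for (T2): {ζ} ∪ {θ, λ} = {ζ, θ, λ} ∉ τ. Therefore τ is NOT a topology.


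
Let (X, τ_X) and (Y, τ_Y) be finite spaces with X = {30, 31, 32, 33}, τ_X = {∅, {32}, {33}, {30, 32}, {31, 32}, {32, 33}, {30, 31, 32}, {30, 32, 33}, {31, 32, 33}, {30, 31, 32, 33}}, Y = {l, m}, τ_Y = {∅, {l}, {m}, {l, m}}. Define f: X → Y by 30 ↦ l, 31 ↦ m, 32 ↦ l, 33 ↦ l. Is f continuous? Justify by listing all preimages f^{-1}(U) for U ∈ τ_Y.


f is NOT continuous.

Compute f^{-1}(U) for each U ∈ τ_Y:
  U = ∅: f^{-1}(U) = ∅ ∈ τ_X ✓.
  U = {l}: f^{-1}(U) = {30, 32, 33} ∈ τ_X ✓.
  U = {m}: f^{-1}(U) = {31} ∉ τ_X ✗.
  U = {l, m}: f^{-1}(U) = {30, 31, 32, 33} ∈ τ_X ✓.
Found U = {m} with f^{-1}(U) = {31} not in τ_X. Therefore f is NOT continuous.


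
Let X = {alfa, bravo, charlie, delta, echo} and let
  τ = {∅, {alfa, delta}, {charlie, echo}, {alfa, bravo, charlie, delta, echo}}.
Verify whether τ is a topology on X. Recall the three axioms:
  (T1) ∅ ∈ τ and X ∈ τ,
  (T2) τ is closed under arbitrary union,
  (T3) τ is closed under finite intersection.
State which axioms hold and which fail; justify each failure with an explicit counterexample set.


τ is NOT a topology on X.

Axiom (T1): ∅ ∈ τ? Yes; X ∈ τ? Yes.
Axiom (T2/T3): check pairwise unions and intersections of members of τ.
Counterexample for (T2): {alfa, delta} ∪ {charlie, echo} = {alfa, charlie, delta, echo} ∉ τ. Therefore τ is NOT a topology.


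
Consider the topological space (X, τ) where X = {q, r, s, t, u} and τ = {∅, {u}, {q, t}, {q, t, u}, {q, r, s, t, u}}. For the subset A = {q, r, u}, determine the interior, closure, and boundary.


int(A) = {u}, cl(A) = {q, r, s, t, u}, ∂A = {q, r, s, t}.

Closed sets in (X, τ) are complements of opens:
  closed(X, τ) = {∅, {r, s}, {r, s, u}, {q, r, s, t}, {q, r, s, t, u}}.
int(A) = ⋃ {U ∈ τ : U ⊆ A}. Opens contained in A: ∅, {u}.
Taking the union of these: int(A) = {u}.
cl(A) = ⋂ {C closed : A ⊆ C}. Closed sets containing A: {q, r, s, t, u}.
Intersecting these: cl(A) = {q, r, s, t, u}.
∂A = cl(A) ∖ int(A) = {q, r, s, t, u} ∖ {u} = {q, r, s, t}.


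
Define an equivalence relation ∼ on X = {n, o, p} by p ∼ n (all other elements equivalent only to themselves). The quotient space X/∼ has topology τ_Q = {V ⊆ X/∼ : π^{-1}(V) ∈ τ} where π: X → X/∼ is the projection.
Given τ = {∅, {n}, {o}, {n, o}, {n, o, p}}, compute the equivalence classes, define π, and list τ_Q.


X/∼ = {[n=p], [o]}; |τ_Q| = 3.

Equivalence classes: [n=p], [o].
Quotient map π: X → X/∼ sends n ↦ [n=p], o ↦ [o], p ↦ [n=p].
For each subset V ⊆ X/∼, compute π^{-1}(V) ⊆ X and check whether π^{-1}(V) ∈ τ. V is open in τ_Q iff π^{-1}(V) ∈ τ.
  V = {}: π^{-1}(V) = ∅ ∈ τ ✓.
  V = {[n=p]}: π^{-1}(V) = {n, p} ∉ τ ✗.
  V = {[o]}: π^{-1}(V) = {o} ∈ τ ✓.
  V = {[n=p], [o]}: π^{-1}(V) = {n, o, p} ∈ τ ✓.
Open sets in the quotient: τ_Q = {{}, {[o]}, {[n=p], [o]}} (3 elements).


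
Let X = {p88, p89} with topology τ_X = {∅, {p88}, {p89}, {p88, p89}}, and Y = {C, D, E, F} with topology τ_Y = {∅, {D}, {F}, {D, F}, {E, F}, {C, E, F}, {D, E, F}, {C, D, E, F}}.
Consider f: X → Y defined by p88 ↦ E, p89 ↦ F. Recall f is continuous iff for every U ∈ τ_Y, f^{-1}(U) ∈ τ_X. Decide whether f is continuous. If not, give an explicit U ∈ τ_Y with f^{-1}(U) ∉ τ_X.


f IS continuous.

Compute f^{-1}(U) for each U ∈ τ_Y:
  U = ∅: f^{-1}(U) = ∅ ∈ τ_X ✓.
  U = {D}: f^{-1}(U) = ∅ ∈ τ_X ✓.
  U = {F}: f^{-1}(U) = {p89} ∈ τ_X ✓.
  U = {D, F}: f^{-1}(U) = {p89} ∈ τ_X ✓.
  U = {E, F}: f^{-1}(U) = {p88, p89} ∈ τ_X ✓.
  U = {C, E, F}: f^{-1}(U) = {p88, p89} ∈ τ_X ✓.
  U = {D, E, F}: f^{-1}(U) = {p88, p89} ∈ τ_X ✓.
  U = {C, D, E, F}: f^{-1}(U) = {p88, p89} ∈ τ_X ✓.
Every preimage lies in τ_X, so f IS continuous.


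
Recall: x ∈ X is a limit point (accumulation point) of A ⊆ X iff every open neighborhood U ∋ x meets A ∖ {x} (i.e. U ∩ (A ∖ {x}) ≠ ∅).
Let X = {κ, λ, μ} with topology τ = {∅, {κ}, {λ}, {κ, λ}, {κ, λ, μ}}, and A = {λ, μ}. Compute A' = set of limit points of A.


A' = {μ}

For each x ∈ X, list the open sets U ∈ τ with x ∈ U, then check whether U ∩ (A ∖ {x}) ≠ ∅ for every such U.
  x = κ: open {κ} ∋ x has {κ} ∩ (A ∖ {κ}) = ∅, so x is NOT a limit point.
  x = λ: open {λ} ∋ x has {λ} ∩ (A ∖ {λ}) = ∅, so x is NOT a limit point.
  x = μ: opens ∋ x are {κ, λ, μ}; each meets A ∖ {μ}, so x IS a limit point.
Collecting: A' = {μ}.


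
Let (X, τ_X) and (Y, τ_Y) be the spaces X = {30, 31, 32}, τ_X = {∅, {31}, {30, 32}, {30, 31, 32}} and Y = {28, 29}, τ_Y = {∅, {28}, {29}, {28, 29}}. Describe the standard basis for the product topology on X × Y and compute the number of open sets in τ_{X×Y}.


Basis B = {∅ × ∅, {31} × {28}, {31} × {29}, {30, 32} × {28}, {30, 32} × {29}, {31} × {28, 29}, {30, 31, 32} × {28}, {30, 31, 32} × {29}, {30, 32} × {28, 29}, {30, 31, 32} × {28, 29}}; |τ_{X×Y}| = 16.

Enumerate products U × V with U ∈ τ_X, V ∈ τ_Y (deduplicated):
  ∅ × ∅ = {} (∅)
  {31} × {28} = {(31,28)}
  {31} × {29} = {(31,29)}
  {30, 32} × {28} = {(30,28), (32,28)}
  {30, 32} × {29} = {(30,29), (32,29)}
  {31} × {28, 29} = {(31,28), (31,29)}
  {30, 31, 32} × {28} = {(30,28), (31,28), (32,28)}
  {30, 31, 32} × {29} = {(30,29), (31,29), (32,29)}
  {30, 32} × {28, 29} = {(30,28), (30,29), (32,28), (32,29)}
  {30, 31, 32} × {28, 29} = {(30,28), (30,29), (31,28), (31,29), (32,28), (32,29)}
These 10 distinct sets form the basis B.
Close under arbitrary unions to get τ_{X×Y}; counting gives |τ_{X×Y}| = 16.


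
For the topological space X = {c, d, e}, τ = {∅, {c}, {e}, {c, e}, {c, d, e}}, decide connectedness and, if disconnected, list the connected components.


(X, τ) is connected.

Find clopen sets (U ∈ τ with X ∖ U ∈ τ):
  U = ∅, X ∖ U = {c, d, e} — both open, so U is clopen.
  U = {c, d, e}, X ∖ U = ∅ — both open, so U is clopen.
Only trivial clopens (∅ and X) exist, so (X, τ) is connected.
Compute connected components by grouping points that agree on all clopens:
  component: {c, d, e}


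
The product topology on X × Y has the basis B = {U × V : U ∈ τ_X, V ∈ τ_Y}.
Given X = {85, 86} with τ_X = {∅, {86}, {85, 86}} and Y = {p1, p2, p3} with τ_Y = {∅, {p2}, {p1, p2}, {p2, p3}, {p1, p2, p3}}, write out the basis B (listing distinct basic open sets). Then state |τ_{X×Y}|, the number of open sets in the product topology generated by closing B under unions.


Basis B = {∅ × ∅, {86} × {p2}, {85, 86} × {p2}, {86} × {p1, p2}, {86} × {p2, p3}, {86} × {p1, p2, p3}, {85, 86} × {p1, p2}, {85, 86} × {p2, p3}, {85, 86} × {p1, p2, p3}}; |τ_{X×Y}| = 14.

Enumerate products U × V with U ∈ τ_X, V ∈ τ_Y (deduplicated):
  ∅ × ∅ = {} (∅)
  {86} × {p2} = {(86,p2)}
  {85, 86} × {p2} = {(85,p2), (86,p2)}
  {86} × {p1, p2} = {(86,p1), (86,p2)}
  {86} × {p2, p3} = {(86,p2), (86,p3)}
  {86} × {p1, p2, p3} = {(86,p1), (86,p2), (86,p3)}
  {85, 86} × {p1, p2} = {(85,p1), (85,p2), (86,p1), (86,p2)}
  {85, 86} × {p2, p3} = {(85,p2), (85,p3), (86,p2), (86,p3)}
  {85, 86} × {p1, p2, p3} = {(85,p1), (85,p2), (85,p3), (86,p1), (86,p2), (86,p3)}
These 9 distinct sets form the basis B.
Close under arbitrary unions to get τ_{X×Y}; counting gives |τ_{X×Y}| = 14.


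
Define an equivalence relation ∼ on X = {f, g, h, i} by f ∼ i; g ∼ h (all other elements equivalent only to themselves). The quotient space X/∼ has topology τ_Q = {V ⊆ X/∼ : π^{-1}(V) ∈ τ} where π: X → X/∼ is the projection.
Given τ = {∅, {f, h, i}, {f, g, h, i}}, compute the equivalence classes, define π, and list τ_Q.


X/∼ = {[f=i], [g=h]}; |τ_Q| = 2.

Equivalence classes: [f=i], [g=h].
Quotient map π: X → X/∼ sends f ↦ [f=i], g ↦ [g=h], h ↦ [g=h], i ↦ [f=i].
For each subset V ⊆ X/∼, compute π^{-1}(V) ⊆ X and check whether π^{-1}(V) ∈ τ. V is open in τ_Q iff π^{-1}(V) ∈ τ.
  V = {}: π^{-1}(V) = ∅ ∈ τ ✓.
  V = {[f=i]}: π^{-1}(V) = {f, i} ∉ τ ✗.
  V = {[g=h]}: π^{-1}(V) = {g, h} ∉ τ ✗.
  V = {[f=i], [g=h]}: π^{-1}(V) = {f, g, h, i} ∈ τ ✓.
Open sets in the quotient: τ_Q = {{}, {[f=i], [g=h]}} (2 elements).


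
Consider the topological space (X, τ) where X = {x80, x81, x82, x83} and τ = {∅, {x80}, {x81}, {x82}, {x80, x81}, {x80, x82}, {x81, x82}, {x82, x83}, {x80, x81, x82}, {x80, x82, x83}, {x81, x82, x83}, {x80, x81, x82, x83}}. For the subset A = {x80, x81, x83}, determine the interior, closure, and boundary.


int(A) = {x80, x81}, cl(A) = {x80, x81, x83}, ∂A = {x83}.

Closed sets in (X, τ) are complements of opens:
  closed(X, τ) = {∅, {x80}, {x81}, {x83}, {x80, x81}, {x80, x83}, {x81, x83}, {x82, x83}, {x80, x81, x83}, {x80, x82, x83}, {x81, x82, x83}, {x80, x81, x82, x83}}.
int(A) = ⋃ {U ∈ τ : U ⊆ A}. Opens contained in A: ∅, {x80}, {x81}, {x80, x81}.
Taking the union of these: int(A) = {x80, x81}.
cl(A) = ⋂ {C closed : A ⊆ C}. Closed sets containing A: {x80, x81, x83}, {x80, x81, x82, x83}.
Intersecting these: cl(A) = {x80, x81, x83}.
∂A = cl(A) ∖ int(A) = {x80, x81, x83} ∖ {x80, x81} = {x83}.


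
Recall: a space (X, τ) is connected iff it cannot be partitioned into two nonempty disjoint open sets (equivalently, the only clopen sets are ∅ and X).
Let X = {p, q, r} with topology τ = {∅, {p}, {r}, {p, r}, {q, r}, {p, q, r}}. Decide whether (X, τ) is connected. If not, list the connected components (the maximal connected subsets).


(X, τ) is disconnected; components = [{p}, {q, r}].

Find clopen sets (U ∈ τ with X ∖ U ∈ τ):
  U = ∅, X ∖ U = {p, q, r} — both open, so U is clopen.
  U = {p}, X ∖ U = {q, r} — both open, so U is clopen.
  U = {q, r}, X ∖ U = {p} — both open, so U is clopen.
  U = {p, q, r}, X ∖ U = ∅ — both open, so U is clopen.
Nontrivial clopen(s) exist: e.g. {p}. So (X, τ) is disconnected.
Compute connected components by grouping points that agree on all clopens:
  component: {p}
  component: {q, r}


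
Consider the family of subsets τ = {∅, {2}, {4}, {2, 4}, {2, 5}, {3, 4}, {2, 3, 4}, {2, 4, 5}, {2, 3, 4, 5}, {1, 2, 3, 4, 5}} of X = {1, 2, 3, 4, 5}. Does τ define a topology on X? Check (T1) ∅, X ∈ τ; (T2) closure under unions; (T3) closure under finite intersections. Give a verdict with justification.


τ IS a topology on X.

Axiom (T1): ∅ ∈ τ? Yes; X ∈ τ? Yes.
Axiom (T2/T3): check pairwise unions and intersections of members of τ.
All pairwise intersections and unions checked — each lies in τ. Therefore τ satisfies (T1), (T2), (T3): it IS a topology on X.


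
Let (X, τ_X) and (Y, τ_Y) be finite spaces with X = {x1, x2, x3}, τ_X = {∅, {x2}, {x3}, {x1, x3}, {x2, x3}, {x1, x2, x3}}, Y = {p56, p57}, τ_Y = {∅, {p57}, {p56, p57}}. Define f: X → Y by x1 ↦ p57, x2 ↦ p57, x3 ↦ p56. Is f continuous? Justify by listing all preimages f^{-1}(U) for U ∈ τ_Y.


f is NOT continuous.

Compute f^{-1}(U) for each U ∈ τ_Y:
  U = ∅: f^{-1}(U) = ∅ ∈ τ_X ✓.
  U = {p57}: f^{-1}(U) = {x1, x2} ∉ τ_X ✗.
  U = {p56, p57}: f^{-1}(U) = {x1, x2, x3} ∈ τ_X ✓.
Found U = {p57} with f^{-1}(U) = {x1, x2} not in τ_X. Therefore f is NOT continuous.


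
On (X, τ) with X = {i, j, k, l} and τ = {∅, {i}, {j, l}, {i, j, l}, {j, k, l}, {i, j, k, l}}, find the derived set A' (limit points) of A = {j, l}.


A' = {j, k, l}

For each x ∈ X, list the open sets U ∈ τ with x ∈ U, then check whether U ∩ (A ∖ {x}) ≠ ∅ for every such U.
  x = i: open {i} ∋ x has {i} ∩ (A ∖ {i}) = ∅, so x is NOT a limit point.
  x = j: opens ∋ x are {j, l}, {i, j, l}, {j, k, l}, {i, j, k, l}; each meets A ∖ {j}, so x IS a limit point.
  x = k: opens ∋ x are {j, k, l}, {i, j, k, l}; each meets A ∖ {k}, so x IS a limit point.
  x = l: opens ∋ x are {j, l}, {i, j, l}, {j, k, l}, {i, j, k, l}; each meets A ∖ {l}, so x IS a limit point.
Collecting: A' = {j, k, l}.


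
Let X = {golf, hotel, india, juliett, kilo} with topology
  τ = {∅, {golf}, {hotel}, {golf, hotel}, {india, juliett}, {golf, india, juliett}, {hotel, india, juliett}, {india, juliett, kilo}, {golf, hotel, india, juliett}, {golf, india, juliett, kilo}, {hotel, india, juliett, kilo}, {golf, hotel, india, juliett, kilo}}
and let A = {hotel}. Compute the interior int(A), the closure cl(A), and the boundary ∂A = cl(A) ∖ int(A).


int(A) = {hotel}, cl(A) = {hotel}, ∂A = ∅.

Closed sets in (X, τ) are complements of opens:
  closed(X, τ) = {∅, {golf}, {hotel}, {kilo}, {golf, hotel}, {golf, kilo}, {hotel, kilo}, {golf, hotel, kilo}, {india, juliett, kilo}, {golf, india, juliett, kilo}, {hotel, india, juliett, kilo}, {golf, hotel, india, juliett, kilo}}.
int(A) = ⋃ {U ∈ τ : U ⊆ A}. Opens contained in A: ∅, {hotel}.
Taking the union of these: int(A) = {hotel}.
cl(A) = ⋂ {C closed : A ⊆ C}. Closed sets containing A: {hotel}, {golf, hotel}, {hotel, kilo}, {golf, hotel, kilo}, {hotel, india, juliett, kilo}, {golf, hotel, india, juliett, kilo}.
Intersecting these: cl(A) = {hotel}.
∂A = cl(A) ∖ int(A) = {hotel} ∖ {hotel} = ∅.


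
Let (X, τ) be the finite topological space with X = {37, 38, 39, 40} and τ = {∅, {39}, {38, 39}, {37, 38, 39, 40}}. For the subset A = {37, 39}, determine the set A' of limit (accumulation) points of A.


A' = {37, 38, 40}

For each x ∈ X, list the open sets U ∈ τ with x ∈ U, then check whether U ∩ (A ∖ {x}) ≠ ∅ for every such U.
  x = 37: opens ∋ x are {37, 38, 39, 40}; each meets A ∖ {37}, so x IS a limit point.
  x = 38: opens ∋ x are {38, 39}, {37, 38, 39, 40}; each meets A ∖ {38}, so x IS a limit point.
  x = 39: open {39} ∋ x has {39} ∩ (A ∖ {39}) = ∅, so x is NOT a limit point.
  x = 40: opens ∋ x are {37, 38, 39, 40}; each meets A ∖ {40}, so x IS a limit point.
Collecting: A' = {37, 38, 40}.


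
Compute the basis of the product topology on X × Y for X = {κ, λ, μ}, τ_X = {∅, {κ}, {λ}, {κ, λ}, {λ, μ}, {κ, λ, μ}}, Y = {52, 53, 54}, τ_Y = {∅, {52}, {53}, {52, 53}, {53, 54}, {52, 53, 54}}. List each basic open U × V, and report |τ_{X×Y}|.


Basis B = {∅ × ∅, {κ} × {52}, {κ} × {53}, {λ} × {52}, {λ} × {53}, {κ} × {52, 53}, {κ, λ} × {52}, {κ} × {53, 54}, {κ, λ} × {53}, {λ} × {52, 53}, {λ, μ} × {52}, {λ} × {53, 54}, {λ, μ} × {53}, {κ} × {52, 53, 54}, {κ, λ, μ} × {52}, {κ, λ, μ} × {53}, {λ} × {52, 53, 54}, {κ, λ} × {52, 53}, {κ, λ} × {53, 54}, {λ, μ} × {52, 53}, {λ, μ} × {53, 54}, {κ, λ} × {52, 53, 54}, {κ, λ, μ} × {52, 53}, {κ, λ, μ} × {53, 54}, {λ, μ} × {52, 53, 54}, {κ, λ, μ} × {52, 53, 54}}; |τ_{X×Y}| = 108.

Enumerate products U × V with U ∈ τ_X, V ∈ τ_Y (deduplicated):
  ∅ × ∅ = {} (∅)
  {κ} × {52} = {(κ,52)}
  {κ} × {53} = {(κ,53)}
  {λ} × {52} = {(λ,52)}
  {λ} × {53} = {(λ,53)}
  {κ} × {52, 53} = {(κ,52), (κ,53)}
  {κ, λ} × {52} = {(κ,52), (λ,52)}
  {κ} × {53, 54} = {(κ,53), (κ,54)}
  {κ, λ} × {53} = {(κ,53), (λ,53)}
  {λ} × {52, 53} = {(λ,52), (λ,53)}
  {λ, μ} × {52} = {(λ,52), (μ,52)}
  {λ} × {53, 54} = {(λ,53), (λ,54)}
  {λ, μ} × {53} = {(λ,53), (μ,53)}
  {κ} × {52, 53, 54} = {(κ,52), (κ,53), (κ,54)}
  {κ, λ, μ} × {52} = {(κ,52), (λ,52), (μ,52)}
  {κ, λ, μ} × {53} = {(κ,53), (λ,53), (μ,53)}
  {λ} × {52, 53, 54} = {(λ,52), (λ,53), (λ,54)}
  {κ, λ} × {52, 53} = {(κ,52), (κ,53), (λ,52), (λ,53)}
  {κ, λ} × {53, 54} = {(κ,53), (κ,54), (λ,53), (λ,54)}
  {λ, μ} × {52, 53} = {(λ,52), (λ,53), (μ,52), (μ,53)}
  {λ, μ} × {53, 54} = {(λ,53), (λ,54), (μ,53), (μ,54)}
  {κ, λ} × {52, 53, 54} = {(κ,52), (κ,53), (κ,54), (λ,52), (λ,53), (λ,54)}
  {κ, λ, μ} × {52, 53} = {(κ,52), (κ,53), (λ,52), (λ,53), (μ,52), (μ,53)}
  {κ, λ, μ} × {53, 54} = {(κ,53), (κ,54), (λ,53), (λ,54), (μ,53), (μ,54)}
  {λ, μ} × {52, 53, 54} = {(λ,52), (λ,53), (λ,54), (μ,52), (μ,53), (μ,54)}
  {κ, λ, μ} × {52, 53, 54} = {(κ,52), (κ,53), (κ,54), (λ,52), (λ,53), (λ,54), (μ,52), (μ,53), (μ,54)}
These 26 distinct sets form the basis B.
Close under arbitrary unions to get τ_{X×Y}; counting gives |τ_{X×Y}| = 108.


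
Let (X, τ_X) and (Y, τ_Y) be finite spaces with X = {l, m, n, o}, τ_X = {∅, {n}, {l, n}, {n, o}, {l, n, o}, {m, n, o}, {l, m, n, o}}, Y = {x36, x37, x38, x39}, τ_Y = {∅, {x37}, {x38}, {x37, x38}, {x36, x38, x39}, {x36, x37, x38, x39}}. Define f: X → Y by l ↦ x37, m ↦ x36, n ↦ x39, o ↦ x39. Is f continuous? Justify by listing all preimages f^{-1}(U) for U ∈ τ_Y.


f is NOT continuous.

Compute f^{-1}(U) for each U ∈ τ_Y:
  U = ∅: f^{-1}(U) = ∅ ∈ τ_X ✓.
  U = {x37}: f^{-1}(U) = {l} ∉ τ_X ✗.
  U = {x38}: f^{-1}(U) = ∅ ∈ τ_X ✓.
  U = {x37, x38}: f^{-1}(U) = {l} ∉ τ_X ✗.
  U = {x36, x38, x39}: f^{-1}(U) = {m, n, o} ∈ τ_X ✓.
  U = {x36, x37, x38, x39}: f^{-1}(U) = {l, m, n, o} ∈ τ_X ✓.
Found U = {x37} with f^{-1}(U) = {l} not in τ_X. Therefore f is NOT continuous.


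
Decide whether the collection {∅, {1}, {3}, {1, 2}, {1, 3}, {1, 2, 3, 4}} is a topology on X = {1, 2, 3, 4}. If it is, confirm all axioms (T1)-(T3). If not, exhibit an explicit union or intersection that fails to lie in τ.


τ is NOT a topology on X.

Axiom (T1): ∅ ∈ τ? Yes; X ∈ τ? Yes.
Axiom (T2/T3): check pairwise unions and intersections of members of τ.
Counterexample for (T2): {3} ∪ {1, 2} = {1, 2, 3} ∉ τ. Therefore τ is NOT a topology.


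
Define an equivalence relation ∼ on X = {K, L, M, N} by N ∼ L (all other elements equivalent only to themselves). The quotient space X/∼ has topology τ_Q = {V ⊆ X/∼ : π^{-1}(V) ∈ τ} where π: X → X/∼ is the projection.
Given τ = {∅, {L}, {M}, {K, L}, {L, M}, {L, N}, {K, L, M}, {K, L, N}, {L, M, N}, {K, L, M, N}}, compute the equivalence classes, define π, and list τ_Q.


X/∼ = {[K], [L=N], [M]}; |τ_Q| = 6.

Equivalence classes: [K], [L=N], [M].
Quotient map π: X → X/∼ sends K ↦ [K], L ↦ [L=N], M ↦ [M], N ↦ [L=N].
For each subset V ⊆ X/∼, compute π^{-1}(V) ⊆ X and check whether π^{-1}(V) ∈ τ. V is open in τ_Q iff π^{-1}(V) ∈ τ.
  V = {}: π^{-1}(V) = ∅ ∈ τ ✓.
  V = {[K]}: π^{-1}(V) = {K} ∉ τ ✗.
  V = {[L=N]}: π^{-1}(V) = {L, N} ∈ τ ✓.
  V = {[K], [L=N]}: π^{-1}(V) = {K, L, N} ∈ τ ✓.
  V = {[M]}: π^{-1}(V) = {M} ∈ τ ✓.
  V = {[K], [M]}: π^{-1}(V) = {K, M} ∉ τ ✗.
  V = {[L=N], [M]}: π^{-1}(V) = {L, M, N} ∈ τ ✓.
  V = {[K], [L=N], [M]}: π^{-1}(V) = {K, L, M, N} ∈ τ ✓.
Open sets in the quotient: τ_Q = {{}, {[L=N]}, {[K], [L=N]}, {[M]}, {[L=N], [M]}, {[K], [L=N], [M]}} (6 elements).


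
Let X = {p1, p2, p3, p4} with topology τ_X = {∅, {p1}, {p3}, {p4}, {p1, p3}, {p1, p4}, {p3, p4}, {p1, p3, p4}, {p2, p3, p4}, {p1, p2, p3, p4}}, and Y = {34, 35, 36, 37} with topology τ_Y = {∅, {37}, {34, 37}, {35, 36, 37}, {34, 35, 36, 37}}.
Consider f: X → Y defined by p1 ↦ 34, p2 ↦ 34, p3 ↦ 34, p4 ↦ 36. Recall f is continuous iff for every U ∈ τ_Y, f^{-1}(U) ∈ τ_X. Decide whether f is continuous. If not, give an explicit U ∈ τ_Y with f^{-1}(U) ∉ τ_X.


f is NOT continuous.

Compute f^{-1}(U) for each U ∈ τ_Y:
  U = ∅: f^{-1}(U) = ∅ ∈ τ_X ✓.
  U = {37}: f^{-1}(U) = ∅ ∈ τ_X ✓.
  U = {34, 37}: f^{-1}(U) = {p1, p2, p3} ∉ τ_X ✗.
  U = {35, 36, 37}: f^{-1}(U) = {p4} ∈ τ_X ✓.
  U = {34, 35, 36, 37}: f^{-1}(U) = {p1, p2, p3, p4} ∈ τ_X ✓.
Found U = {34, 37} with f^{-1}(U) = {p1, p2, p3} not in τ_X. Therefore f is NOT continuous.


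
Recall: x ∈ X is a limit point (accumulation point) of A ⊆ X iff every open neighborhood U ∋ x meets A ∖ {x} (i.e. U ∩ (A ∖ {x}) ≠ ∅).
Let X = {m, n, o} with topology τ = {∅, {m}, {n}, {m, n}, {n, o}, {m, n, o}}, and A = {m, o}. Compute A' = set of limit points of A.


A' = ∅

For each x ∈ X, list the open sets U ∈ τ with x ∈ U, then check whether U ∩ (A ∖ {x}) ≠ ∅ for every such U.
  x = m: open {m} ∋ x has {m} ∩ (A ∖ {m}) = ∅, so x is NOT a limit point.
  x = n: open {n} ∋ x has {n} ∩ (A ∖ {n}) = ∅, so x is NOT a limit point.
  x = o: open {n, o} ∋ x has {n, o} ∩ (A ∖ {o}) = ∅, so x is NOT a limit point.
Collecting: A' = ∅.


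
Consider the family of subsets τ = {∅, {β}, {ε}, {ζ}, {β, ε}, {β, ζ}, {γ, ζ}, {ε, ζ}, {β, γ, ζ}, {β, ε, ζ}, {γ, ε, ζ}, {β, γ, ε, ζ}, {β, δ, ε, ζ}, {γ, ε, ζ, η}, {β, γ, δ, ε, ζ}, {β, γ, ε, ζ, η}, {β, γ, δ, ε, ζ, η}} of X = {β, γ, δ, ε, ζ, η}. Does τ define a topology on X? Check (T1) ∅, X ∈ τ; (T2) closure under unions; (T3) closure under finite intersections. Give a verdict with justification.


τ IS a topology on X.

Axiom (T1): ∅ ∈ τ? Yes; X ∈ τ? Yes.
Axiom (T2/T3): check pairwise unions and intersections of members of τ.
All pairwise intersections and unions checked — each lies in τ. Therefore τ satisfies (T1), (T2), (T3): it IS a topology on X.


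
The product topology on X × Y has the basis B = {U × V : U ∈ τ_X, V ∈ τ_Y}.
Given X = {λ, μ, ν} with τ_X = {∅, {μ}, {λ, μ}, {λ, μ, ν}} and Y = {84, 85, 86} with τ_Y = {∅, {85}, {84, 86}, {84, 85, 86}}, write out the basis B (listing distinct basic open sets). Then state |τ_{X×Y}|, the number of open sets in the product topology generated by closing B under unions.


Basis B = {∅ × ∅, {μ} × {85}, {λ, μ} × {85}, {μ} × {84, 86}, {λ, μ, ν} × {85}, {μ} × {84, 85, 86}, {λ, μ} × {84, 86}, {λ, μ} × {84, 85, 86}, {λ, μ, ν} × {84, 86}, {λ, μ, ν} × {84, 85, 86}}; |τ_{X×Y}| = 16.

Enumerate products U × V with U ∈ τ_X, V ∈ τ_Y (deduplicated):
  ∅ × ∅ = {} (∅)
  {μ} × {85} = {(μ,85)}
  {λ, μ} × {85} = {(λ,85), (μ,85)}
  {μ} × {84, 86} = {(μ,84), (μ,86)}
  {λ, μ, ν} × {85} = {(λ,85), (μ,85), (ν,85)}
  {μ} × {84, 85, 86} = {(μ,84), (μ,85), (μ,86)}
  {λ, μ} × {84, 86} = {(λ,84), (λ,86), (μ,84), (μ,86)}
  {λ, μ} × {84, 85, 86} = {(λ,84), (λ,85), (λ,86), (μ,84), (μ,85), (μ,86)}
  {λ, μ, ν} × {84, 86} = {(λ,84), (λ,86), (μ,84), (μ,86), (ν,84), (ν,86)}
  {λ, μ, ν} × {84, 85, 86} = {(λ,84), (λ,85), (λ,86), (μ,84), (μ,85), (μ,86), (ν,84), (ν,85), (ν,86)}
These 10 distinct sets form the basis B.
Close under arbitrary unions to get τ_{X×Y}; counting gives |τ_{X×Y}| = 16.


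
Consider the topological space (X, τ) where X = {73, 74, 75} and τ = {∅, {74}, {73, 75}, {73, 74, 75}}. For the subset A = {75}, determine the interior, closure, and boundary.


int(A) = ∅, cl(A) = {73, 75}, ∂A = {73, 75}.

Closed sets in (X, τ) are complements of opens:
  closed(X, τ) = {∅, {74}, {73, 75}, {73, 74, 75}}.
int(A) = ⋃ {U ∈ τ : U ⊆ A}. Opens contained in A: ∅.
Taking the union of these: int(A) = ∅.
cl(A) = ⋂ {C closed : A ⊆ C}. Closed sets containing A: {73, 75}, {73, 74, 75}.
Intersecting these: cl(A) = {73, 75}.
∂A = cl(A) ∖ int(A) = {73, 75} ∖ ∅ = {73, 75}.


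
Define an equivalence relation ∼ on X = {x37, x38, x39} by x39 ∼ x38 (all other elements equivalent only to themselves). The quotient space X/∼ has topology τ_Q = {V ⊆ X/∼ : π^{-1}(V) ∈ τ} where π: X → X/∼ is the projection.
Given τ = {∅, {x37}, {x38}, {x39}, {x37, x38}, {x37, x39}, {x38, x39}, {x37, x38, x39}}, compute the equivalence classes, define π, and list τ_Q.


X/∼ = {[x37], [x38=x39]}; |τ_Q| = 4.

Equivalence classes: [x37], [x38=x39].
Quotient map π: X → X/∼ sends x37 ↦ [x37], x38 ↦ [x38=x39], x39 ↦ [x38=x39].
For each subset V ⊆ X/∼, compute π^{-1}(V) ⊆ X and check whether π^{-1}(V) ∈ τ. V is open in τ_Q iff π^{-1}(V) ∈ τ.
  V = {}: π^{-1}(V) = ∅ ∈ τ ✓.
  V = {[x37]}: π^{-1}(V) = {x37} ∈ τ ✓.
  V = {[x38=x39]}: π^{-1}(V) = {x38, x39} ∈ τ ✓.
  V = {[x37], [x38=x39]}: π^{-1}(V) = {x37, x38, x39} ∈ τ ✓.
Open sets in the quotient: τ_Q = {{}, {[x37]}, {[x38=x39]}, {[x37], [x38=x39]}} (4 elements).


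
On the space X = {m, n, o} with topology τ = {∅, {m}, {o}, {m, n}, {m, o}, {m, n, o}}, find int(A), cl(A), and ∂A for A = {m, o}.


int(A) = {m, o}, cl(A) = {m, n, o}, ∂A = {n}.

Closed sets in (X, τ) are complements of opens:
  closed(X, τ) = {∅, {n}, {o}, {m, n}, {n, o}, {m, n, o}}.
int(A) = ⋃ {U ∈ τ : U ⊆ A}. Opens contained in A: ∅, {m}, {o}, {m, o}.
Taking the union of these: int(A) = {m, o}.
cl(A) = ⋂ {C closed : A ⊆ C}. Closed sets containing A: {m, n, o}.
Intersecting these: cl(A) = {m, n, o}.
∂A = cl(A) ∖ int(A) = {m, n, o} ∖ {m, o} = {n}.


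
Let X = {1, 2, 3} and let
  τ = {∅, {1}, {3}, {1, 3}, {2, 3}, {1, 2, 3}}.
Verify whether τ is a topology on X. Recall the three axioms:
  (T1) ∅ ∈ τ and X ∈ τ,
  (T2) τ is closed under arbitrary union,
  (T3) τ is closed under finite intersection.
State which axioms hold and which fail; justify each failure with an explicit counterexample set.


τ IS a topology on X.

Axiom (T1): ∅ ∈ τ? Yes; X ∈ τ? Yes.
Axiom (T2/T3): check pairwise unions and intersections of members of τ.
All pairwise intersections and unions checked — each lies in τ. Therefore τ satisfies (T1), (T2), (T3): it IS a topology on X.


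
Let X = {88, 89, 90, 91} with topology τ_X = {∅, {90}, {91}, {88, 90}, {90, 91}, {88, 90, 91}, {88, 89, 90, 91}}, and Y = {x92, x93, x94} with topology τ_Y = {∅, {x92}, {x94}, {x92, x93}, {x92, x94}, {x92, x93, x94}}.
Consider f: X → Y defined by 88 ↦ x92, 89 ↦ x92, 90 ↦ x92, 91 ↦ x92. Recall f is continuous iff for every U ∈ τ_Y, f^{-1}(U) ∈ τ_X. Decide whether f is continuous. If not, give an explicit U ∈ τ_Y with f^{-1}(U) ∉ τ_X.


f IS continuous.

Compute f^{-1}(U) for each U ∈ τ_Y:
  U = ∅: f^{-1}(U) = ∅ ∈ τ_X ✓.
  U = {x92}: f^{-1}(U) = {88, 89, 90, 91} ∈ τ_X ✓.
  U = {x94}: f^{-1}(U) = ∅ ∈ τ_X ✓.
  U = {x92, x93}: f^{-1}(U) = {88, 89, 90, 91} ∈ τ_X ✓.
  U = {x92, x94}: f^{-1}(U) = {88, 89, 90, 91} ∈ τ_X ✓.
  U = {x92, x93, x94}: f^{-1}(U) = {88, 89, 90, 91} ∈ τ_X ✓.
Every preimage lies in τ_X, so f IS continuous.


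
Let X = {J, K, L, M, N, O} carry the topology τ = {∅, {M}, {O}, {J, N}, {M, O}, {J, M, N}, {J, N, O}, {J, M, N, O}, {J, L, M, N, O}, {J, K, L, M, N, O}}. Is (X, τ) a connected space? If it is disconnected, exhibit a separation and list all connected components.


(X, τ) is connected.

Find clopen sets (U ∈ τ with X ∖ U ∈ τ):
  U = ∅, X ∖ U = {J, K, L, M, N, O} — both open, so U is clopen.
  U = {J, K, L, M, N, O}, X ∖ U = ∅ — both open, so U is clopen.
Only trivial clopens (∅ and X) exist, so (X, τ) is connected.
Compute connected components by grouping points that agree on all clopens:
  component: {J, K, L, M, N, O}


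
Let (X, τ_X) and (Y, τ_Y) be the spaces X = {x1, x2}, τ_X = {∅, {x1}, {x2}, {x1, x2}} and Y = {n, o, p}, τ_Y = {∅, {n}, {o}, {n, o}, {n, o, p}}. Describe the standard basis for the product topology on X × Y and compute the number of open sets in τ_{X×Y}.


Basis B = {∅ × ∅, {x1} × {n}, {x1} × {o}, {x2} × {n}, {x2} × {o}, {x1} × {n, o}, {x1, x2} × {n}, {x1, x2} × {o}, {x2} × {n, o}, {x1} × {n, o, p}, {x2} × {n, o, p}, {x1, x2} × {n, o}, {x1, x2} × {n, o, p}}; |τ_{X×Y}| = 25.

Enumerate products U × V with U ∈ τ_X, V ∈ τ_Y (deduplicated):
  ∅ × ∅ = {} (∅)
  {x1} × {n} = {(x1,n)}
  {x1} × {o} = {(x1,o)}
  {x2} × {n} = {(x2,n)}
  {x2} × {o} = {(x2,o)}
  {x1} × {n, o} = {(x1,n), (x1,o)}
  {x1, x2} × {n} = {(x1,n), (x2,n)}
  {x1, x2} × {o} = {(x1,o), (x2,o)}
  {x2} × {n, o} = {(x2,n), (x2,o)}
  {x1} × {n, o, p} = {(x1,n), (x1,o), (x1,p)}
  {x2} × {n, o, p} = {(x2,n), (x2,o), (x2,p)}
  {x1, x2} × {n, o} = {(x1,n), (x1,o), (x2,n), (x2,o)}
  {x1, x2} × {n, o, p} = {(x1,n), (x1,o), (x1,p), (x2,n), (x2,o), (x2,p)}
These 13 distinct sets form the basis B.
Close under arbitrary unions to get τ_{X×Y}; counting gives |τ_{X×Y}| = 25.


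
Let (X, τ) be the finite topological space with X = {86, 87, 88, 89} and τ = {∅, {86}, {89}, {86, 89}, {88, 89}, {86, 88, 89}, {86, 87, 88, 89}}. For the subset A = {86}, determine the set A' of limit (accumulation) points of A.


A' = {87}

For each x ∈ X, list the open sets U ∈ τ with x ∈ U, then check whether U ∩ (A ∖ {x}) ≠ ∅ for every such U.
  x = 86: open {86} ∋ x has {86} ∩ (A ∖ {86}) = ∅, so x is NOT a limit point.
  x = 87: opens ∋ x are {86, 87, 88, 89}; each meets A ∖ {87}, so x IS a limit point.
  x = 88: open {88, 89} ∋ x has {88, 89} ∩ (A ∖ {88}) = ∅, so x is NOT a limit point.
  x = 89: open {89} ∋ x has {89} ∩ (A ∖ {89}) = ∅, so x is NOT a limit point.
Collecting: A' = {87}.


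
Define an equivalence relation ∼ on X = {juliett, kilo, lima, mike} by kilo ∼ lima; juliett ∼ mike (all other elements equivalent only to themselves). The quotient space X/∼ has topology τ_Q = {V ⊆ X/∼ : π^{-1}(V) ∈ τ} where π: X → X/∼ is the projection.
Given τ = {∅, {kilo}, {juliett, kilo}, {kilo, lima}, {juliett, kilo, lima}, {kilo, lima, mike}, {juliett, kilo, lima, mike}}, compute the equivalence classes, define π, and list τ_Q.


X/∼ = {[juliett=mike], [kilo=lima]}; |τ_Q| = 3.

Equivalence classes: [juliett=mike], [kilo=lima].
Quotient map π: X → X/∼ sends juliett ↦ [juliett=mike], kilo ↦ [kilo=lima], lima ↦ [kilo=lima], mike ↦ [juliett=mike].
For each subset V ⊆ X/∼, compute π^{-1}(V) ⊆ X and check whether π^{-1}(V) ∈ τ. V is open in τ_Q iff π^{-1}(V) ∈ τ.
  V = {}: π^{-1}(V) = ∅ ∈ τ ✓.
  V = {[juliett=mike]}: π^{-1}(V) = {juliett, mike} ∉ τ ✗.
  V = {[kilo=lima]}: π^{-1}(V) = {kilo, lima} ∈ τ ✓.
  V = {[juliett=mike], [kilo=lima]}: π^{-1}(V) = {juliett, kilo, lima, mike} ∈ τ ✓.
Open sets in the quotient: τ_Q = {{}, {[kilo=lima]}, {[juliett=mike], [kilo=lima]}} (3 elements).


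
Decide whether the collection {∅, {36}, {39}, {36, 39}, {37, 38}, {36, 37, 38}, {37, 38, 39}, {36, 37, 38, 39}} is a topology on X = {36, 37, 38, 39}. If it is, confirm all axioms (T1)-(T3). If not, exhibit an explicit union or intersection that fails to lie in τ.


τ IS a topology on X.

Axiom (T1): ∅ ∈ τ? Yes; X ∈ τ? Yes.
Axiom (T2/T3): check pairwise unions and intersections of members of τ.
All pairwise intersections and unions checked — each lies in τ. Therefore τ satisfies (T1), (T2), (T3): it IS a topology on X.


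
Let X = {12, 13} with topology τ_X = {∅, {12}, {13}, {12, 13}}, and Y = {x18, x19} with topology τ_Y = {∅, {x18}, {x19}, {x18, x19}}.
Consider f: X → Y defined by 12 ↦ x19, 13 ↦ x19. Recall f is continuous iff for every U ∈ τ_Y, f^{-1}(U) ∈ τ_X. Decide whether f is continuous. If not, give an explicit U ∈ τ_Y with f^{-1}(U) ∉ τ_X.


f IS continuous.

Compute f^{-1}(U) for each U ∈ τ_Y:
  U = ∅: f^{-1}(U) = ∅ ∈ τ_X ✓.
  U = {x18}: f^{-1}(U) = ∅ ∈ τ_X ✓.
  U = {x19}: f^{-1}(U) = {12, 13} ∈ τ_X ✓.
  U = {x18, x19}: f^{-1}(U) = {12, 13} ∈ τ_X ✓.
Every preimage lies in τ_X, so f IS continuous.
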